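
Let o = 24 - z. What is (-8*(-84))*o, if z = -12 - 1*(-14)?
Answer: 14784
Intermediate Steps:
z = 2 (z = -12 + 14 = 2)
o = 22 (o = 24 - 1*2 = 24 - 2 = 22)
(-8*(-84))*o = -8*(-84)*22 = 672*22 = 14784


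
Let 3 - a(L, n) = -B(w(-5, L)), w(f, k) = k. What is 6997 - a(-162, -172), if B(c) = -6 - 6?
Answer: 7006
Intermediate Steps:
B(c) = -12
a(L, n) = -9 (a(L, n) = 3 - (-1)*(-12) = 3 - 1*12 = 3 - 12 = -9)
6997 - a(-162, -172) = 6997 - 1*(-9) = 6997 + 9 = 7006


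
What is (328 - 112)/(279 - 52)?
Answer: 216/227 ≈ 0.95154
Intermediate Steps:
(328 - 112)/(279 - 52) = 216/227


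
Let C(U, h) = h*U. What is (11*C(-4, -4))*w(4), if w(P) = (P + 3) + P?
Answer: 1936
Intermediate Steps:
C(U, h) = U*h
w(P) = 3 + 2*P (w(P) = (3 + P) + P = 3 + 2*P)
(11*C(-4, -4))*w(4) = (11*(-4*(-4)))*(3 + 2*4) = (11*16)*(3 + 8) = 176*11 = 1936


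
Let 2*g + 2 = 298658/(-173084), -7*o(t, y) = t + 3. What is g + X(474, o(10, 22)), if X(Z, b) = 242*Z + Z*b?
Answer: 137910035805/1211588 ≈ 1.1383e+5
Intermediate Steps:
o(t, y) = -3/7 - t/7 (o(t, y) = -(t + 3)/7 = -(3 + t)/7 = -3/7 - t/7)
g = -322413/173084 (g = -1 + (298658/(-173084))/2 = -1 + (298658*(-1/173084))/2 = -1 + (½)*(-149329/86542) = -1 - 149329/173084 = -322413/173084 ≈ -1.8628)
g + X(474, o(10, 22)) = -322413/173084 + 474*(242 + (-3/7 - ⅐*10)) = -322413/173084 + 474*(242 + (-3/7 - 10/7)) = -322413/173084 + 474*(242 - 13/7) = -322413/173084 + 474*(1681/7) = -322413/173084 + 796794/7 = 137910035805/1211588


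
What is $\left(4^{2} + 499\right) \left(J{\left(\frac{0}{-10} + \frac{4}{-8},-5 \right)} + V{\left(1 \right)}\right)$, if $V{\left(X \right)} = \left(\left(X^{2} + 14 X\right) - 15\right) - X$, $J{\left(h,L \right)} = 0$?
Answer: $-515$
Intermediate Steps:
$V{\left(X \right)} = -15 + X^{2} + 13 X$ ($V{\left(X \right)} = \left(-15 + X^{2} + 14 X\right) - X = -15 + X^{2} + 13 X$)
$\left(4^{2} + 499\right) \left(J{\left(\frac{0}{-10} + \frac{4}{-8},-5 \right)} + V{\left(1 \right)}\right) = \left(4^{2} + 499\right) \left(0 + \left(-15 + 1^{2} + 13 \cdot 1\right)\right) = \left(16 + 499\right) \left(0 + \left(-15 + 1 + 13\right)\right) = 515 \left(0 - 1\right) = 515 \left(-1\right) = -515$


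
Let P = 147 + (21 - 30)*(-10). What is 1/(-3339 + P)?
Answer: -1/3102 ≈ -0.00032237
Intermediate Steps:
P = 237 (P = 147 - 9*(-10) = 147 + 90 = 237)
1/(-3339 + P) = 1/(-3339 + 237) = 1/(-3102) = -1/3102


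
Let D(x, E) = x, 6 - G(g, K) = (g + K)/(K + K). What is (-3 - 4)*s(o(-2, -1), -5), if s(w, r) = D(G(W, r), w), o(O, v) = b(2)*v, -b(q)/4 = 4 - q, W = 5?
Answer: -42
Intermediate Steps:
G(g, K) = 6 - (K + g)/(2*K) (G(g, K) = 6 - (g + K)/(K + K) = 6 - (K + g)/(2*K))
b(q) = -16 + 4*q (b(q) = -4*(4 - q) = -16 + 4*q)
o(O, v) = -8*v (o(O, v) = (-16 + 4*2)*v = (-16 + 8)*v = -8*v)
s(w, r) = (-5 + 11*r)/(2*r) (s(w, r) = (-1*5 + 11*r)/(2*r) = (-5 + 11*r)/(2*r))
(-3 - 4)*s(o(-2, -1), -5) = (-3 - 4)*((½)*(-5 + 11*(-5))/(-5)) = -7*(-1)*(-5 - 55)/(2*5) = -7*(-1)*(-60)/(2*5) = -7*6 = -42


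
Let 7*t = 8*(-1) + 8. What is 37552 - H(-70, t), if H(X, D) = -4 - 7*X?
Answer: 37066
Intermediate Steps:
t = 0 (t = (8*(-1) + 8)/7 = (-8 + 8)/7 = (1/7)*0 = 0)
37552 - H(-70, t) = 37552 - (-4 - 7*(-70)) = 37552 - (-4 + 490) = 37552 - 1*486 = 37552 - 486 = 37066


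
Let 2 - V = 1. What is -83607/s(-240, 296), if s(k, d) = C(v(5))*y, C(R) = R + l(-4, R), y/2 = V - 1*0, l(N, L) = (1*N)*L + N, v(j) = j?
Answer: 83607/38 ≈ 2200.2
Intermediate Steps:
V = 1 (V = 2 - 1*1 = 2 - 1 = 1)
l(N, L) = N + L*N (l(N, L) = N*L + N = L*N + N = N + L*N)
y = 2 (y = 2*(1 - 1*0) = 2*(1 + 0) = 2*1 = 2)
C(R) = -4 - 3*R (C(R) = R - 4*(1 + R) = R + (-4 - 4*R) = -4 - 3*R)
s(k, d) = -38 (s(k, d) = (-4 - 3*5)*2 = (-4 - 15)*2 = -19*2 = -38)
-83607/s(-240, 296) = -83607/(-38) = -83607*(-1/38) = 83607/38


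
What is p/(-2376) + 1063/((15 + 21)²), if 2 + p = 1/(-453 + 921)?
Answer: 82999/101088 ≈ 0.82106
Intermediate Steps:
p = -935/468 (p = -2 + 1/(-453 + 921) = -2 + 1/468 = -935/468 ≈ -1.9979)
p/(-2376) + 1063/((15 + 21)²) = -935/468/(-2376) + 1063/((15 + 21)²) = -935/468*(-1/2376) + 1063/(36²) = 85/101088 + 1063/1296 = 82999/101088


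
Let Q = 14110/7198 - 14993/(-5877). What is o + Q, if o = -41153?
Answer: -870344973377/21151323 ≈ -41149.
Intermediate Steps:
Q = 95422042/21151323 (Q = 14110*(1/7198) - 14993*(-1/5877) = 7055/3599 + 14993/5877 = 95422042/21151323 ≈ 4.5114)
o + Q = -41153 + 95422042/21151323 = -870344973377/21151323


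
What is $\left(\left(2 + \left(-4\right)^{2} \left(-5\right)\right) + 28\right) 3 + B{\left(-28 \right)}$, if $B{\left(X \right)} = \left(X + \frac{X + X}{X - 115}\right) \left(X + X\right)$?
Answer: $\frac{199638}{143} \approx 1396.1$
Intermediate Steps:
$B{\left(X \right)} = 2 X \left(X + \frac{2 X}{-115 + X}\right)$ ($B{\left(X \right)} = \left(X + \frac{2 X}{-115 + X}\right) 2 X = 2 X \left(X + \frac{2 X}{-115 + X}\right)$)
$\left(\left(2 + \left(-4\right)^{2} \left(-5\right)\right) + 28\right) 3 + B{\left(-28 \right)} = \left(\left(2 + \left(-4\right)^{2} \left(-5\right)\right) + 28\right) 3 + \frac{2 \left(-28\right)^{2} \left(-113 - 28\right)}{-115 - 28} = \left(\left(2 + 16 \left(-5\right)\right) + 28\right) 3 + 2 \cdot 784 \frac{1}{-143} \left(-141\right) = \left(\left(2 - 80\right) + 28\right) 3 + 2 \cdot 784 \left(- \frac{1}{143}\right) \left(-141\right) = \left(-78 + 28\right) 3 + \frac{221088}{143} = \left(-50\right) 3 + \frac{221088}{143} = -150 + \frac{221088}{143} = \frac{199638}{143}$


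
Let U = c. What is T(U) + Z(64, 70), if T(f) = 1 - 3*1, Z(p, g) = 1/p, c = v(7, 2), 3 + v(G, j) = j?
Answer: -127/64 ≈ -1.9844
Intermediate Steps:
v(G, j) = -3 + j
c = -1 (c = -3 + 2 = -1)
U = -1
T(f) = -2 (T(f) = 1 - 3 = -2)
T(U) + Z(64, 70) = -2 + 1/64 = -127/64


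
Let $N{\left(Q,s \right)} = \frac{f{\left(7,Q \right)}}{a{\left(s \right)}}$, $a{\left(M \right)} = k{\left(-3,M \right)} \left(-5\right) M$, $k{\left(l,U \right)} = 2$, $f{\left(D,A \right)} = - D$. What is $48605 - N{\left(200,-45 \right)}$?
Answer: $\frac{21872257}{450} \approx 48605.0$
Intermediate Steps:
$a{\left(M \right)} = - 10 M$ ($a{\left(M \right)} = 2 \left(-5\right) M = - 10 M$)
$N{\left(Q,s \right)} = \frac{7}{10 s}$ ($N{\left(Q,s \right)} = \frac{\left(-1\right) 7}{\left(-10\right) s} = - 7 \left(- \frac{1}{10 s}\right) = \frac{7}{10 s}$)
$48605 - N{\left(200,-45 \right)} = 48605 - \frac{7}{10 \left(-45\right)} = 48605 - \frac{7}{10} \left(- \frac{1}{45}\right) = 48605 - - \frac{7}{450} = 48605 + \frac{7}{450} = \frac{21872257}{450}$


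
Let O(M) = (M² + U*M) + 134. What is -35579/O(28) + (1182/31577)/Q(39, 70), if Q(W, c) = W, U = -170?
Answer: 14606728827/1577144842 ≈ 9.2615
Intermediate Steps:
O(M) = 134 + M² - 170*M (O(M) = (M² - 170*M) + 134 = 134 + M² - 170*M)
-35579/O(28) + (1182/31577)/Q(39, 70) = -35579/(134 + 28² - 170*28) + (1182/31577)/39 = -35579/(134 + 784 - 4760) + (1182*(1/31577))*(1/39) = -35579/(-3842) + (1182/31577)*(1/39) = -35579*(-1/3842) + 394/410501 = 35579/3842 + 394/410501 = 14606728827/1577144842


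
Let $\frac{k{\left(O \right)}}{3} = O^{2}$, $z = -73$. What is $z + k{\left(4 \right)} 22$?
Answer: $983$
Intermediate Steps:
$k{\left(O \right)} = 3 O^{2}$
$z + k{\left(4 \right)} 22 = -73 + 3 \cdot 4^{2} \cdot 22 = -73 + 3 \cdot 16 \cdot 22 = -73 + 48 \cdot 22 = -73 + 1056 = 983$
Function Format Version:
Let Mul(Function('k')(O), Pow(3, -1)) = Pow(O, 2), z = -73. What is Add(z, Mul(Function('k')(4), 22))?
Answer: 983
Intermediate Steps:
Function('k')(O) = Mul(3, Pow(O, 2))
Add(z, Mul(Function('k')(4), 22)) = Add(-73, Mul(Mul(3, Pow(4, 2)), 22)) = Add(-73, Mul(Mul(3, 16), 22)) = Add(-73, Mul(48, 22)) = Add(-73, 1056) = 983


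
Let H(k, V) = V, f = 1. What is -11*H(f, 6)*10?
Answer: -660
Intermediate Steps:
-11*H(f, 6)*10 = -11*6*10 = -66*10 = -660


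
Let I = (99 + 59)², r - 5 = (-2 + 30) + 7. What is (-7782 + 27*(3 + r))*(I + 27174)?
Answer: -345205698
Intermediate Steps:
r = 40 (r = 5 + ((-2 + 30) + 7) = 5 + (28 + 7) = 5 + 35 = 40)
I = 24964 (I = 158² = 24964)
(-7782 + 27*(3 + r))*(I + 27174) = (-7782 + 27*(3 + 40))*(24964 + 27174) = (-7782 + 27*43)*52138 = (-7782 + 1161)*52138 = -6621*52138 = -345205698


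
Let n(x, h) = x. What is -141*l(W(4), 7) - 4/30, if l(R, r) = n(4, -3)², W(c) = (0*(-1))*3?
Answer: -33842/15 ≈ -2256.1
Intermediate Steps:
W(c) = 0 (W(c) = 0*3 = 0)
l(R, r) = 16 (l(R, r) = 4² = 16)
-141*l(W(4), 7) - 4/30 = -141*16 - 4/30 = -2256 - 4*1/30 = -2256 - 2/15 = -33842/15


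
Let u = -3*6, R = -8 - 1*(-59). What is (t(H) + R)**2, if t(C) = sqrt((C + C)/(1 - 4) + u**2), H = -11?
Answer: (153 + sqrt(2982))**2/9 ≈ 4789.0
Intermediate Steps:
R = 51 (R = -8 + 59 = 51)
u = -18
t(C) = sqrt(324 - 2*C/3) (t(C) = sqrt((C + C)/(1 - 4) + (-18)**2) = sqrt((2*C)/(-3) + 324) = sqrt((2*C)*(-1/3) + 324) = sqrt(-2*C/3 + 324) = sqrt(324 - 2*C/3))
(t(H) + R)**2 = (sqrt(2916 - 6*(-11))/3 + 51)**2 = (sqrt(2916 + 66)/3 + 51)**2 = (sqrt(2982)/3 + 51)**2 = (51 + sqrt(2982)/3)**2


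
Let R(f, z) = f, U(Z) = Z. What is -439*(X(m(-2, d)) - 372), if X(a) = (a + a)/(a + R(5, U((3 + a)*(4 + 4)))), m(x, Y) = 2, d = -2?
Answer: 1141400/7 ≈ 1.6306e+5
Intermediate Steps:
X(a) = 2*a/(5 + a) (X(a) = (a + a)/(a + 5) = (2*a)/(5 + a) = 2*a/(5 + a))
-439*(X(m(-2, d)) - 372) = -439*(2*2/(5 + 2) - 372) = -439*(2*2/7 - 372) = -439*(2*2*(⅐) - 372) = -439*(4/7 - 372) = -439*(-2600/7) = 1141400/7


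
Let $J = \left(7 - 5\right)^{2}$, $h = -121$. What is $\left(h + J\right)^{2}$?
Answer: $13689$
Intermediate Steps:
$J = 4$ ($J = 2^{2} = 4$)
$\left(h + J\right)^{2} = \left(-121 + 4\right)^{2} = \left(-117\right)^{2} = 13689$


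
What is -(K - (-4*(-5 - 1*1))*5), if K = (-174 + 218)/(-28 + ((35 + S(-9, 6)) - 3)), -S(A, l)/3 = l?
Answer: 862/7 ≈ 123.14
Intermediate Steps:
S(A, l) = -3*l
K = -22/7 (K = (-174 + 218)/(-28 + ((35 - 3*6) - 3)) = 44/(-28 + ((35 - 18) - 3)) = 44/(-28 + (17 - 3)) = 44/(-28 + 14) = 44/(-14) = 44*(-1/14) = -22/7 ≈ -3.1429)
-(K - (-4*(-5 - 1*1))*5) = -(-22/7 - (-4*(-5 - 1*1))*5) = -(-22/7 - (-4*(-5 - 1))*5) = -(-22/7 - (-4*(-6))*5) = -(-22/7 - 24*5) = -(-22/7 - 1*120) = -(-22/7 - 120) = -1*(-862/7) = 862/7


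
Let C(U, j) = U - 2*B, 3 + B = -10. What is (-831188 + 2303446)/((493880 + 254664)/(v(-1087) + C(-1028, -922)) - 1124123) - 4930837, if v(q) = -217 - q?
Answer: -183837405968729/37283195 ≈ -4.9308e+6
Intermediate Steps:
B = -13 (B = -3 - 10 = -13)
C(U, j) = 26 + U (C(U, j) = U - 2*(-13) = U + 26 = 26 + U)
(-831188 + 2303446)/((493880 + 254664)/(v(-1087) + C(-1028, -922)) - 1124123) - 4930837 = (-831188 + 2303446)/((493880 + 254664)/((-217 - 1*(-1087)) + (26 - 1028)) - 1124123) - 4930837 = 1472258/(748544/((-217 + 1087) - 1002) - 1124123) - 4930837 = 1472258/(748544/(870 - 1002) - 1124123) - 4930837 = 1472258/(748544/(-132) - 1124123) - 4930837 = 1472258/(748544*(-1/132) - 1124123) - 4930837 = 1472258/(-187136/33 - 1124123) - 4930837 = 1472258/(-37283195/33) - 4930837 = 1472258*(-33/37283195) - 4930837 = -48584514/37283195 - 4930837 = -183837405968729/37283195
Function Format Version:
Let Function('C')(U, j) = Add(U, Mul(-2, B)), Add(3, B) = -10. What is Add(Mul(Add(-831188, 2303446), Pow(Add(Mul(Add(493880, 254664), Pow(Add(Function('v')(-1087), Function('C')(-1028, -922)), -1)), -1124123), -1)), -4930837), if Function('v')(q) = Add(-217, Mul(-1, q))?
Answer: Rational(-183837405968729, 37283195) ≈ -4.9308e+6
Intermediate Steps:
B = -13 (B = Add(-3, -10) = -13)
Function('C')(U, j) = Add(26, U) (Function('C')(U, j) = Add(U, Mul(-2, -13)) = Add(U, 26) = Add(26, U))
Add(Mul(Add(-831188, 2303446), Pow(Add(Mul(Add(493880, 254664), Pow(Add(Function('v')(-1087), Function('C')(-1028, -922)), -1)), -1124123), -1)), -4930837) = Add(Mul(Add(-831188, 2303446), Pow(Add(Mul(Add(493880, 254664), Pow(Add(Add(-217, Mul(-1, -1087)), Add(26, -1028)), -1)), -1124123), -1)), -4930837) = Add(Mul(1472258, Pow(Add(Mul(748544, Pow(Add(Add(-217, 1087), -1002), -1)), -1124123), -1)), -4930837) = Add(Mul(1472258, Pow(Add(Mul(748544, Pow(Add(870, -1002), -1)), -1124123), -1)), -4930837) = Add(Mul(1472258, Pow(Add(Mul(748544, Pow(-132, -1)), -1124123), -1)), -4930837) = Add(Mul(1472258, Pow(Add(Mul(748544, Rational(-1, 132)), -1124123), -1)), -4930837) = Add(Mul(1472258, Pow(Add(Rational(-187136, 33), -1124123), -1)), -4930837) = Add(Mul(1472258, Pow(Rational(-37283195, 33), -1)), -4930837) = Add(Mul(1472258, Rational(-33, 37283195)), -4930837) = Add(Rational(-48584514, 37283195), -4930837) = Rational(-183837405968729, 37283195)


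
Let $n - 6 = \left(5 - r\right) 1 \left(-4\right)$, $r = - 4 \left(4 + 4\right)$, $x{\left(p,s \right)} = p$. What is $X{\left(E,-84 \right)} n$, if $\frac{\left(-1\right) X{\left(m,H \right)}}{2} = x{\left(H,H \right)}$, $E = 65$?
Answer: $-23856$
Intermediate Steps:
$r = -32$ ($r = \left(-4\right) 8 = -32$)
$X{\left(m,H \right)} = - 2 H$
$n = -142$ ($n = 6 + \left(5 - -32\right) 1 \left(-4\right) = 6 + \left(5 + 32\right) 1 \left(-4\right) = 6 + 37 \cdot 1 \left(-4\right) = 6 + 37 \left(-4\right) = 6 - 148 = -142$)
$X{\left(E,-84 \right)} n = \left(-2\right) \left(-84\right) \left(-142\right) = 168 \left(-142\right) = -23856$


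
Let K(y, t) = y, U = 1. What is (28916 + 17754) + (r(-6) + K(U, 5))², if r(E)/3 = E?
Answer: 46959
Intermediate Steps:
r(E) = 3*E
(28916 + 17754) + (r(-6) + K(U, 5))² = (28916 + 17754) + (3*(-6) + 1)² = 46670 + (-18 + 1)² = 46670 + (-17)² = 46670 + 289 = 46959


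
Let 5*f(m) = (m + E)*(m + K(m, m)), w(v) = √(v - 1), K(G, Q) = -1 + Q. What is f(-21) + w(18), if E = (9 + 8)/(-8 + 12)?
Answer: 2881/20 + √17 ≈ 148.17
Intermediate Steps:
E = 17/4 ≈ 4.2500
w(v) = √(-1 + v)
f(m) = (-1 + 2*m)*(17/4 + m)/5 (f(m) = ((m + 17/4)*(m + (-1 + m)))/5 = ((17/4 + m)*(-1 + 2*m))/5 = ((-1 + 2*m)*(17/4 + m))/5 = (-1 + 2*m)*(17/4 + m)/5)
f(-21) + w(18) = (-17/20 + (⅖)*(-21)² + (3/2)*(-21)) + √(-1 + 18) = (-17/20 + (⅖)*441 - 63/2) + √17 = (-17/20 + 882/5 - 63/2) + √17 = 2881/20 + √17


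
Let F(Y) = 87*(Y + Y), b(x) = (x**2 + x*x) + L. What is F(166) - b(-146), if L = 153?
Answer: -13901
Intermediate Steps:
b(x) = 153 + 2*x**2 (b(x) = (x**2 + x*x) + 153 = (x**2 + x**2) + 153 = 2*x**2 + 153 = 153 + 2*x**2)
F(Y) = 174*Y (F(Y) = 87*(2*Y) = 174*Y)
F(166) - b(-146) = 174*166 - (153 + 2*(-146)**2) = 28884 - (153 + 2*21316) = 28884 - (153 + 42632) = 28884 - 1*42785 = 28884 - 42785 = -13901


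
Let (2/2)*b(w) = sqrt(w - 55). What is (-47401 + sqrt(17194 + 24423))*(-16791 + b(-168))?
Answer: (16791 - I*sqrt(223))*(47401 - sqrt(41617)) ≈ 7.9248e+8 - 7.048e+5*I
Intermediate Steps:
b(w) = sqrt(-55 + w) (b(w) = sqrt(w - 55) = sqrt(-55 + w))
(-47401 + sqrt(17194 + 24423))*(-16791 + b(-168)) = (-47401 + sqrt(17194 + 24423))*(-16791 + sqrt(-55 - 168)) = (-47401 + sqrt(41617))*(-16791 + sqrt(-223)) = (-47401 + sqrt(41617))*(-16791 + I*sqrt(223))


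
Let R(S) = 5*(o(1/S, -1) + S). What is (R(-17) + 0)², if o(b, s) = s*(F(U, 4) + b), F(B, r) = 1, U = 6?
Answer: 2325625/289 ≈ 8047.1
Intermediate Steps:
o(b, s) = s*(1 + b)
R(S) = -5 - 5/S + 5*S (R(S) = 5*(-(1 + 1/S) + S) = 5*((-1 - 1/S) + S) = 5*(-1 + S - 1/S) = -5 - 5/S + 5*S)
(R(-17) + 0)² = ((-5 - 5/(-17) + 5*(-17)) + 0)² = ((-5 - 5*(-1/17) - 85) + 0)² = ((-5 + 5/17 - 85) + 0)² = (-1525/17 + 0)² = (-1525/17)² = 2325625/289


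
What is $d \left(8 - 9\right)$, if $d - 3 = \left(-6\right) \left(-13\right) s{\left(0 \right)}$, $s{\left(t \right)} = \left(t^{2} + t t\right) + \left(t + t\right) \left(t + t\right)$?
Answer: $-3$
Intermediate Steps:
$s{\left(t \right)} = 6 t^{2}$ ($s{\left(t \right)} = \left(t^{2} + t^{2}\right) + 2 t 2 t = 2 t^{2} + 4 t^{2} = 6 t^{2}$)
$d = 3$ ($d = 3 + \left(-6\right) \left(-13\right) 6 \cdot 0^{2} = 3 + 78 \cdot 6 \cdot 0 = 3 + 78 \cdot 0 = 3 + 0 = 3$)
$d \left(8 - 9\right) = 3 \left(8 - 9\right) = 3 \left(-1\right) = -3$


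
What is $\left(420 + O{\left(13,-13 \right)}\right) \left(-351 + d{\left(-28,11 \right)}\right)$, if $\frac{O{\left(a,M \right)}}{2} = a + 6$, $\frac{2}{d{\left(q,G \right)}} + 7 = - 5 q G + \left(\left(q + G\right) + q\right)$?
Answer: $- \frac{59801747}{372} \approx -1.6076 \cdot 10^{5}$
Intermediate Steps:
$d{\left(q,G \right)} = \frac{2}{-7 + G + 2 q - 5 G q}$ ($d{\left(q,G \right)} = \frac{2}{-7 + \left(- 5 q G + \left(\left(q + G\right) + q\right)\right)} = \frac{2}{-7 - \left(- G - 2 q + 5 G q\right)} = \frac{2}{-7 + \left(G + 2 q - 5 G q\right)} = \frac{2}{-7 + G + 2 q - 5 G q}$)
$O{\left(a,M \right)} = 12 + 2 a$ ($O{\left(a,M \right)} = 2 \left(a + 6\right) = 2 \left(6 + a\right) = 12 + 2 a$)
$\left(420 + O{\left(13,-13 \right)}\right) \left(-351 + d{\left(-28,11 \right)}\right) = \left(420 + \left(12 + 2 \cdot 13\right)\right) \left(-351 - \frac{2}{7 - 11 - -56 + 5 \cdot 11 \left(-28\right)}\right) = \left(420 + \left(12 + 26\right)\right) \left(-351 - \frac{2}{7 - 11 + 56 - 1540}\right) = \left(420 + 38\right) \left(-351 - \frac{2}{-1488}\right) = 458 \left(-351 - - \frac{1}{744}\right) = 458 \left(-351 + \frac{1}{744}\right) = 458 \left(- \frac{261143}{744}\right) = - \frac{59801747}{372}$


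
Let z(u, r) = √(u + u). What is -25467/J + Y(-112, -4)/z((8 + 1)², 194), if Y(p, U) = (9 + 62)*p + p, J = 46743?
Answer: -8489/15581 - 448*√2 ≈ -634.11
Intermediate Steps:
z(u, r) = √2*√u (z(u, r) = √(2*u) = √2*√u)
Y(p, U) = 72*p (Y(p, U) = 71*p + p = 72*p)
-25467/J + Y(-112, -4)/z((8 + 1)², 194) = -25467/46743 + (72*(-112))/((√2*√((8 + 1)²))) = -25467*1/46743 - 8064*√2/18 = -8489/15581 - 8064*√2/18 = -8489/15581 - 448*√2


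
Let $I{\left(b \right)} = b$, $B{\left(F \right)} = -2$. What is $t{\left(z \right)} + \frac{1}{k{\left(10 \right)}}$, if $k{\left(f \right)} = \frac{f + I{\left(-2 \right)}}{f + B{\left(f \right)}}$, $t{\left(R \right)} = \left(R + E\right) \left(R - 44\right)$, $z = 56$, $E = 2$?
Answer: $697$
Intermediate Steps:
$t{\left(R \right)} = \left(-44 + R\right) \left(2 + R\right)$ ($t{\left(R \right)} = \left(R + 2\right) \left(R - 44\right) = \left(2 + R\right) \left(-44 + R\right) = \left(-44 + R\right) \left(2 + R\right)$)
$k{\left(f \right)} = 1$ ($k{\left(f \right)} = \frac{f - 2}{f - 2} = \frac{-2 + f}{-2 + f} = 1$)
$t{\left(z \right)} + \frac{1}{k{\left(10 \right)}} = \left(-88 + 56^{2} - 2352\right) + 1^{-1} = \left(-88 + 3136 - 2352\right) + 1 = 696 + 1 = 697$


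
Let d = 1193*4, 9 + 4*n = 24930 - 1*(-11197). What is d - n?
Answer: -8515/2 ≈ -4257.5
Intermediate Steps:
n = 18059/2 (n = -9/4 + (24930 - 1*(-11197))/4 = -9/4 + (24930 + 11197)/4 = -9/4 + (¼)*36127 = -9/4 + 36127/4 = 18059/2 ≈ 9029.5)
d = 4772
d - n = 4772 - 1*18059/2 = 4772 - 18059/2 = -8515/2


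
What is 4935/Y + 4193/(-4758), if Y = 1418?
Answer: 4383764/1686711 ≈ 2.5990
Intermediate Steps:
4935/Y + 4193/(-4758) = 4935/1418 + 4193/(-4758) = 4935*(1/1418) + 4193*(-1/4758) = 4935/1418 - 4193/4758 = 4383764/1686711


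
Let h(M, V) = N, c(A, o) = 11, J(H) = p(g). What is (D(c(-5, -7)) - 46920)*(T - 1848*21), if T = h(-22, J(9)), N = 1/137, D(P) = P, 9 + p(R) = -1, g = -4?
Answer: 249400845755/137 ≈ 1.8204e+9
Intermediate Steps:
p(R) = -10 (p(R) = -9 - 1 = -10)
J(H) = -10
N = 1/137 ≈ 0.0072993
h(M, V) = 1/137
T = 1/137 ≈ 0.0072993
(D(c(-5, -7)) - 46920)*(T - 1848*21) = (11 - 46920)*(1/137 - 1848*21) = -46909*(1/137 - 38808) = -46909*(-5316695/137) = 249400845755/137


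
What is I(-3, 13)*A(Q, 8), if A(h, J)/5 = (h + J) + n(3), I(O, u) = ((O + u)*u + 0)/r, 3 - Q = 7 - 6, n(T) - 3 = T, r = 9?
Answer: 10400/9 ≈ 1155.6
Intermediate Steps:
n(T) = 3 + T
Q = 2 (Q = 3 - (7 - 6) = 3 - 1*1 = 3 - 1 = 2)
I(O, u) = u*(O + u)/9 (I(O, u) = ((O + u)*u + 0)/9 = (u*(O + u) + 0)*(⅑) = (u*(O + u))*(⅑) = u*(O + u)/9)
A(h, J) = 30 + 5*J + 5*h (A(h, J) = 5*((h + J) + (3 + 3)) = 5*((J + h) + 6) = 5*(6 + J + h) = 30 + 5*J + 5*h)
I(-3, 13)*A(Q, 8) = ((⅑)*13*(-3 + 13))*(30 + 5*8 + 5*2) = ((⅑)*13*10)*(30 + 40 + 10) = (130/9)*80 = 10400/9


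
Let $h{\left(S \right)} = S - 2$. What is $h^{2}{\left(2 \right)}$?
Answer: $0$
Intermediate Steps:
$h{\left(S \right)} = -2 + S$ ($h{\left(S \right)} = S - 2 = -2 + S$)
$h^{2}{\left(2 \right)} = \left(-2 + 2\right)^{2} = 0^{2} = 0$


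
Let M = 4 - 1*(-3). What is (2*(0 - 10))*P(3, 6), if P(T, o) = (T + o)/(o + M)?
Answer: -180/13 ≈ -13.846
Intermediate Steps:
M = 7 (M = 4 + 3 = 7)
P(T, o) = (T + o)/(7 + o) (P(T, o) = (T + o)/(o + 7) = (T + o)/(7 + o))
(2*(0 - 10))*P(3, 6) = (2*(0 - 10))*((3 + 6)/(7 + 6)) = (2*(-10))*(9/13) = -20*9/13 = -180/13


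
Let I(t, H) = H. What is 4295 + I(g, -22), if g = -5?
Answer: 4273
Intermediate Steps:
4295 + I(g, -22) = 4295 - 22 = 4273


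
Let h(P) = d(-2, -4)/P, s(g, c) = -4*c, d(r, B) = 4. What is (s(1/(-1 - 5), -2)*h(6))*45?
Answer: 240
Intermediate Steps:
h(P) = 4/P
(s(1/(-1 - 5), -2)*h(6))*45 = ((-4*(-2))*(4/6))*45 = (8*(4*(⅙)))*45 = (8*(⅔))*45 = (16/3)*45 = 240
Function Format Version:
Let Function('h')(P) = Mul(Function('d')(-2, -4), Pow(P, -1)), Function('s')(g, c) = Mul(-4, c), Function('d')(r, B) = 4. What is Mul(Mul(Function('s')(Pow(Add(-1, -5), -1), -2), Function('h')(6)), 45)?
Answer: 240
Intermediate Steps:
Function('h')(P) = Mul(4, Pow(P, -1))
Mul(Mul(Function('s')(Pow(Add(-1, -5), -1), -2), Function('h')(6)), 45) = Mul(Mul(Mul(-4, -2), Mul(4, Pow(6, -1))), 45) = Mul(Mul(8, Mul(4, Rational(1, 6))), 45) = Mul(Mul(8, Rational(2, 3)), 45) = Mul(Rational(16, 3), 45) = 240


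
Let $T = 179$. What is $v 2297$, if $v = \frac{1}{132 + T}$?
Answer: $\frac{2297}{311} \approx 7.3858$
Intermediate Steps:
$v = \frac{1}{311}$ ($v = \frac{1}{132 + 179} = \frac{1}{311} \approx 0.0032154$)
$v 2297 = \frac{1}{311} \cdot 2297 = \frac{2297}{311}$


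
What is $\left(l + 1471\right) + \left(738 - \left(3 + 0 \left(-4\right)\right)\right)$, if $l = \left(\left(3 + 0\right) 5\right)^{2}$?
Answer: $2431$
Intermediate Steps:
$l = 225$ ($l = \left(3 \cdot 5\right)^{2} = 15^{2} = 225$)
$\left(l + 1471\right) + \left(738 - \left(3 + 0 \left(-4\right)\right)\right) = \left(225 + 1471\right) + \left(738 - \left(3 + 0 \left(-4\right)\right)\right) = 1696 + \left(738 - \left(3 + 0\right)\right) = 1696 + \left(738 - 3\right) = 1696 + 735 = 2431$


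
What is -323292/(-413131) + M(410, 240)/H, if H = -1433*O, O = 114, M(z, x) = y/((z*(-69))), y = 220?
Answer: 74704880931749/95464472633919 ≈ 0.78254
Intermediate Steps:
M(z, x) = -220/(69*z) (M(z, x) = 220/((z*(-69))) = 220/((-69*z)) = 220*(-1/(69*z)) = -220/(69*z))
H = -163362 (H = -1433*114 = -163362)
-323292/(-413131) + M(410, 240)/H = -323292/(-413131) - 220/69/410/(-163362) = -323292*(-1/413131) - 220/69*1/410*(-1/163362) = 323292/413131 - 22/2829*(-1/163362) = 323292/413131 + 11/231075549 = 74704880931749/95464472633919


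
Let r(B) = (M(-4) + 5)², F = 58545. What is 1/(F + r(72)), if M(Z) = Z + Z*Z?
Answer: 1/58834 ≈ 1.6997e-5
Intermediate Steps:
M(Z) = Z + Z²
r(B) = 289 (r(B) = (-4*(1 - 4) + 5)² = (-4*(-3) + 5)² = (12 + 5)² = 17² = 289)
1/(F + r(72)) = 1/(58545 + 289) = 1/58834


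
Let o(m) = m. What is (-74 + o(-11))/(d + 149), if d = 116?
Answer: -17/53 ≈ -0.32075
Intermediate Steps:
(-74 + o(-11))/(d + 149) = (-74 - 11)/(116 + 149) = -85/265 = -85*1/265 = -17/53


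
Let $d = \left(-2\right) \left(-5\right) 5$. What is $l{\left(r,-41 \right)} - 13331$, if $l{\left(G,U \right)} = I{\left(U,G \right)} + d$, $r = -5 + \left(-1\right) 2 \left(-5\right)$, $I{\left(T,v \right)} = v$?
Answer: $-13276$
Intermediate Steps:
$r = 5$ ($r = -5 - -10 = -5 + 10 = 5$)
$d = 50$ ($d = 10 \cdot 5 = 50$)
$l{\left(G,U \right)} = 50 + G$ ($l{\left(G,U \right)} = G + 50 = 50 + G$)
$l{\left(r,-41 \right)} - 13331 = \left(50 + 5\right) - 13331 = 55 - 13331 = -13276$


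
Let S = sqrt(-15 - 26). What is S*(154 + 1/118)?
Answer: 18173*I*sqrt(41)/118 ≈ 986.14*I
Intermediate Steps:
S = I*sqrt(41) (S = sqrt(-41) = I*sqrt(41) ≈ 6.4031*I)
S*(154 + 1/118) = (I*sqrt(41))*(154 + 1/118) = (I*sqrt(41))*(18173/118) = 18173*I*sqrt(41)/118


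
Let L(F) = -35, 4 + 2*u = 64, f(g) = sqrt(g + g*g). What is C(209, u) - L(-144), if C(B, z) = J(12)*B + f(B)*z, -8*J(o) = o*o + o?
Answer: -8081/2 + 30*sqrt(43890) ≈ 2244.5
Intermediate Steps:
f(g) = sqrt(g + g**2)
u = 30 (u = -2 + (1/2)*64 = -2 + 32 = 30)
J(o) = -o/8 - o**2/8 (J(o) = -(o*o + o)/8 = -(o**2 + o)/8 = -(o + o**2)/8 = -o/8 - o**2/8)
C(B, z) = -39*B/2 + z*sqrt(B*(1 + B)) (C(B, z) = (-1/8*12*(1 + 12))*B + sqrt(B*(1 + B))*z = (-1/8*12*13)*B + z*sqrt(B*(1 + B)) = -39*B/2 + z*sqrt(B*(1 + B)))
C(209, u) - L(-144) = (-39/2*209 + 30*sqrt(209*(1 + 209))) - 1*(-35) = (-8151/2 + 30*sqrt(209*210)) + 35 = (-8151/2 + 30*sqrt(43890)) + 35 = -8081/2 + 30*sqrt(43890)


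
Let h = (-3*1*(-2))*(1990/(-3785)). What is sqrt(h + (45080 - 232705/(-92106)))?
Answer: sqrt(24350223419998231546)/23241414 ≈ 212.32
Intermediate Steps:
h = -2388/757 (h = (-3*(-2))*(1990*(-1/3785)) = 6*(-398/757) = -2388/757 ≈ -3.1546)
sqrt(h + (45080 - 232705/(-92106))) = sqrt(-2388/757 + (45080 - 232705/(-92106))) = sqrt(-2388/757 + (45080 - 232705*(-1)/92106)) = sqrt(-2388/757 + (45080 - 1*(-232705/92106))) = sqrt(-2388/757 + (45080 + 232705/92106)) = sqrt(-2388/757 + 4152371185/92106) = sqrt(3143125037917/69724242) = sqrt(24350223419998231546)/23241414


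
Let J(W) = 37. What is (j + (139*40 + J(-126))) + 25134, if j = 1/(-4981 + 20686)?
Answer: 482630356/15705 ≈ 30731.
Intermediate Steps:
j = 1/15705 ≈ 6.3674e-5
(j + (139*40 + J(-126))) + 25134 = (1/15705 + (139*40 + 37)) + 25134 = (1/15705 + (5560 + 37)) + 25134 = (1/15705 + 5597) + 25134 = 87900886/15705 + 25134 = 482630356/15705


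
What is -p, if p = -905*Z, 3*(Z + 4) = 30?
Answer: 5430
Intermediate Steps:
Z = 6 (Z = -4 + (⅓)*30 = -4 + 10 = 6)
p = -5430 (p = -905*6 = -5430)
-p = -1*(-5430) = 5430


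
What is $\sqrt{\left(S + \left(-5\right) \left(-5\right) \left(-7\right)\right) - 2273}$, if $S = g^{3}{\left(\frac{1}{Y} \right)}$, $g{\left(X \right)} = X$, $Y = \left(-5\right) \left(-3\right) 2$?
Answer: $\frac{i \sqrt{1982879970}}{900} \approx 49.477 i$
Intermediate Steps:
$Y = 30$ ($Y = 15 \cdot 2 = 30$)
$S = \frac{1}{27000}$ ($S = \left(\frac{1}{30}\right)^{3} = \frac{1}{27000} \approx 3.7037 \cdot 10^{-5}$)
$\sqrt{\left(S + \left(-5\right) \left(-5\right) \left(-7\right)\right) - 2273} = \sqrt{\left(\frac{1}{27000} + \left(-5\right) \left(-5\right) \left(-7\right)\right) - 2273} = \sqrt{\left(\frac{1}{27000} + 25 \left(-7\right)\right) - 2273} = \sqrt{\left(\frac{1}{27000} - 175\right) - 2273} = \sqrt{- \frac{4724999}{27000} - 2273} = \sqrt{- \frac{66095999}{27000}} = \frac{i \sqrt{1982879970}}{900}$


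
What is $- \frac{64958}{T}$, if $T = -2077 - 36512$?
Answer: $\frac{64958}{38589} \approx 1.6833$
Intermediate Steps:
$T = -38589$
$- \frac{64958}{T} = - \frac{64958}{-38589} = \left(-64958\right) \left(- \frac{1}{38589}\right) = \frac{64958}{38589}$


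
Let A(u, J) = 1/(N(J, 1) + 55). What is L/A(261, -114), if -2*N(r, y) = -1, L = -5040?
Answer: -279720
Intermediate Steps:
N(r, y) = ½ (N(r, y) = -½*(-1) = ½)
A(u, J) = 2/111 (A(u, J) = 1/(½ + 55) = 1/(111/2) = 2/111)
L/A(261, -114) = -5040/2/111 = -5040*111/2 = -279720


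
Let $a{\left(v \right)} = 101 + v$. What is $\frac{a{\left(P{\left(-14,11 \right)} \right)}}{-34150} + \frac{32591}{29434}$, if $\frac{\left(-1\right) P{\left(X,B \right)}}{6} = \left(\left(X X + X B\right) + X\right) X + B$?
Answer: $\frac{260680923}{251292775} \approx 1.0374$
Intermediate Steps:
$P{\left(X,B \right)} = - 6 B - 6 X \left(X + X^{2} + B X\right)$ ($P{\left(X,B \right)} = - 6 \left(\left(\left(X X + X B\right) + X\right) X + B\right) = - 6 \left(\left(\left(X^{2} + B X\right) + X\right) X + B\right) = - 6 \left(\left(X + X^{2} + B X\right) X + B\right) = - 6 \left(X \left(X + X^{2} + B X\right) + B\right) = - 6 \left(B + X \left(X + X^{2} + B X\right)\right) = - 6 B - 6 X \left(X + X^{2} + B X\right)$)
$\frac{a{\left(P{\left(-14,11 \right)} \right)}}{-34150} + \frac{32591}{29434} = \frac{101 - \left(66 - 16464 + 14112\right)}{-34150} + \frac{32591}{29434} = \left(101 - \left(-15222 + 12936\right)\right) \left(- \frac{1}{34150}\right) + 32591 \cdot \frac{1}{29434} = \left(101 - -2286\right) \left(- \frac{1}{34150}\right) + \frac{32591}{29434} = \left(101 + 2286\right) \left(- \frac{1}{34150}\right) + \frac{32591}{29434} = 2387 \left(- \frac{1}{34150}\right) + \frac{32591}{29434} = - \frac{2387}{34150} + \frac{32591}{29434} = \frac{260680923}{251292775}$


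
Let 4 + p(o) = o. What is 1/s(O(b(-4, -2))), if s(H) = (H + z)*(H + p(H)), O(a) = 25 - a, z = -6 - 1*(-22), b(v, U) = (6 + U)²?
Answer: 1/350 ≈ 0.0028571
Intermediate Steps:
p(o) = -4 + o
z = 16 (z = -6 + 22 = 16)
s(H) = (-4 + 2*H)*(16 + H) (s(H) = (H + 16)*(H + (-4 + H)) = (16 + H)*(-4 + 2*H) = (-4 + 2*H)*(16 + H))
1/s(O(b(-4, -2))) = 1/(-64 + 2*(25 - (6 - 2)²)² + 28*(25 - (6 - 2)²)) = 1/(-64 + 2*(25 - 1*4²)² + 28*(25 - 1*4²)) = 1/(-64 + 2*(25 - 1*16)² + 28*(25 - 1*16)) = 1/(-64 + 2*(25 - 16)² + 28*(25 - 16)) = 1/(-64 + 2*9² + 28*9) = 1/(-64 + 2*81 + 252) = 1/(-64 + 162 + 252) = 1/350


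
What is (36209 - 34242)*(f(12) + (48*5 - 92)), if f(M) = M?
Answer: 314720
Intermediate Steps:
(36209 - 34242)*(f(12) + (48*5 - 92)) = (36209 - 34242)*(12 + (48*5 - 92)) = 1967*(12 + (240 - 92)) = 1967*(12 + 148) = 1967*160 = 314720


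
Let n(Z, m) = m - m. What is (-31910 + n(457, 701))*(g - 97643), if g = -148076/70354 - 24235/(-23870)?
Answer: 261627855728922685/83967499 ≈ 3.1158e+9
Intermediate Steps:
n(Z, m) = 0
g = -182954493/167934998 (g = -148076*1/70354 - 24235*(-1/23870) = -74038/35177 + 4847/4774 = -182954493/167934998 ≈ -1.0894)
(-31910 + n(457, 701))*(g - 97643) = (-31910 + 0)*(-182954493/167934998 - 97643) = -31910*(-16397859964207/167934998) = 261627855728922685/83967499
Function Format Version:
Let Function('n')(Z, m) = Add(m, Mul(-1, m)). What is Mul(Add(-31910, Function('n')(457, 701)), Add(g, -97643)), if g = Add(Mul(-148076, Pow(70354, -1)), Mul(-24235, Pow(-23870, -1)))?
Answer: Rational(261627855728922685, 83967499) ≈ 3.1158e+9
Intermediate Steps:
Function('n')(Z, m) = 0
g = Rational(-182954493, 167934998) (g = Add(Mul(-148076, Rational(1, 70354)), Mul(-24235, Rational(-1, 23870))) = Add(Rational(-74038, 35177), Rational(4847, 4774)) = Rational(-182954493, 167934998) ≈ -1.0894)
Mul(Add(-31910, Function('n')(457, 701)), Add(g, -97643)) = Mul(Add(-31910, 0), Add(Rational(-182954493, 167934998), -97643)) = Mul(-31910, Rational(-16397859964207, 167934998)) = Rational(261627855728922685, 83967499)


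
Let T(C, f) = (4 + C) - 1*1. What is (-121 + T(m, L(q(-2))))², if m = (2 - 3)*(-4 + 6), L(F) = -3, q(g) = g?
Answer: 14400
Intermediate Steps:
m = -2 (m = -1*2 = -2)
T(C, f) = 3 + C (T(C, f) = (4 + C) - 1 = 3 + C)
(-121 + T(m, L(q(-2))))² = (-121 + (3 - 2))² = (-121 + 1)² = (-120)² = 14400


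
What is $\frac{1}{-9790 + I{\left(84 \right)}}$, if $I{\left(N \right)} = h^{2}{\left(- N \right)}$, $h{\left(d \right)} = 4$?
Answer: $- \frac{1}{9774} \approx -0.00010231$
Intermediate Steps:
$I{\left(N \right)} = 16$ ($I{\left(N \right)} = 4^{2} = 16$)
$\frac{1}{-9790 + I{\left(84 \right)}} = \frac{1}{-9790 + 16} = \frac{1}{-9774} = - \frac{1}{9774}$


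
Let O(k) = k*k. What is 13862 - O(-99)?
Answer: 4061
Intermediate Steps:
O(k) = k**2
13862 - O(-99) = 13862 - 1*(-99)**2 = 13862 - 1*9801 = 13862 - 9801 = 4061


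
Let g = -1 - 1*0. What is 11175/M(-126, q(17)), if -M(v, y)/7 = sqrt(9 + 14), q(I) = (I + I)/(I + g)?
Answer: -11175*sqrt(23)/161 ≈ -332.88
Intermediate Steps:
g = -1 (g = -1 + 0 = -1)
q(I) = 2*I/(-1 + I) (q(I) = (I + I)/(I - 1) = (2*I)/(-1 + I) = 2*I/(-1 + I))
M(v, y) = -7*sqrt(23) (M(v, y) = -7*sqrt(9 + 14) = -7*sqrt(23))
11175/M(-126, q(17)) = 11175/((-7*sqrt(23))) = 11175*(-sqrt(23)/161) = -11175*sqrt(23)/161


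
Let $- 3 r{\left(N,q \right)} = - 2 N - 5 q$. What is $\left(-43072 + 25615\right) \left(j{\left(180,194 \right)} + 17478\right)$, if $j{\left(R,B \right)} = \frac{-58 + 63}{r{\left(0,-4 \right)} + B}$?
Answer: $- \frac{171474018507}{562} \approx -3.0511 \cdot 10^{8}$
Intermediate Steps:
$r{\left(N,q \right)} = \frac{2 N}{3} + \frac{5 q}{3}$ ($r{\left(N,q \right)} = - \frac{- 2 N - 5 q}{3} = - \frac{- 5 q - 2 N}{3} = \frac{2 N}{3} + \frac{5 q}{3}$)
$j{\left(R,B \right)} = \frac{5}{- \frac{20}{3} + B}$ ($j{\left(R,B \right)} = \frac{-58 + 63}{\left(\frac{2}{3} \cdot 0 + \frac{5}{3} \left(-4\right)\right) + B} = \frac{5}{\left(0 - \frac{20}{3}\right) + B} = \frac{5}{- \frac{20}{3} + B}$)
$\left(-43072 + 25615\right) \left(j{\left(180,194 \right)} + 17478\right) = \left(-43072 + 25615\right) \left(\frac{15}{-20 + 3 \cdot 194} + 17478\right) = - 17457 \left(\frac{15}{-20 + 582} + 17478\right) = - 17457 \left(\frac{15}{562} + 17478\right) = \left(-17457\right) \frac{9822651}{562} = - \frac{171474018507}{562}$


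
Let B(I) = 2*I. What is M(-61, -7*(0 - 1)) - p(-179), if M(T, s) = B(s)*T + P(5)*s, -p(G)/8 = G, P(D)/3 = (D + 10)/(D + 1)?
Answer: -4467/2 ≈ -2233.5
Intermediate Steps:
P(D) = 3*(10 + D)/(1 + D) (P(D) = 3*((D + 10)/(D + 1)) = 3*((10 + D)/(1 + D)) = 3*(10 + D)/(1 + D))
p(G) = -8*G
M(T, s) = 15*s/2 + 2*T*s (M(T, s) = (2*s)*T + (3*(10 + 5)/(1 + 5))*s = 2*T*s + (3*15/6)*s = 2*T*s + (3*(1/6)*15)*s = 2*T*s + 15*s/2 = 15*s/2 + 2*T*s)
M(-61, -7*(0 - 1)) - p(-179) = (-7*(0 - 1))*(15 + 4*(-61))/2 - (-8)*(-179) = (-7*(-1))*(15 - 244)/2 - 1*1432 = (1/2)*7*(-229) - 1432 = -1603/2 - 1432 = -4467/2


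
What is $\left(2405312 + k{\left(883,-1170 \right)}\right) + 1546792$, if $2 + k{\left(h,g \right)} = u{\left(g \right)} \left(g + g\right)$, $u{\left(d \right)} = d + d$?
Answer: $9427702$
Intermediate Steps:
$u{\left(d \right)} = 2 d$
$k{\left(h,g \right)} = -2 + 4 g^{2}$ ($k{\left(h,g \right)} = -2 + 2 g \left(g + g\right) = -2 + 2 g 2 g = -2 + 4 g^{2}$)
$\left(2405312 + k{\left(883,-1170 \right)}\right) + 1546792 = \left(2405312 - \left(2 - 4 \left(-1170\right)^{2}\right)\right) + 1546792 = \left(2405312 + \left(-2 + 4 \cdot 1368900\right)\right) + 1546792 = \left(2405312 + \left(-2 + 5475600\right)\right) + 1546792 = \left(2405312 + 5475598\right) + 1546792 = 7880910 + 1546792 = 9427702$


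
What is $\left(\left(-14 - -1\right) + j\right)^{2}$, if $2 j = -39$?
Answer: $\frac{4225}{4} \approx 1056.3$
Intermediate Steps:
$j = - \frac{39}{2}$ ($j = \frac{1}{2} \left(-39\right) = - \frac{39}{2} \approx -19.5$)
$\left(\left(-14 - -1\right) + j\right)^{2} = \left(\left(-14 - -1\right) - \frac{39}{2}\right)^{2} = \left(\left(-14 + 1\right) - \frac{39}{2}\right)^{2} = \left(-13 - \frac{39}{2}\right)^{2} = \left(- \frac{65}{2}\right)^{2} = \frac{4225}{4}$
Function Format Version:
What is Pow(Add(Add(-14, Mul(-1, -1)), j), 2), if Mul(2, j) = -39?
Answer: Rational(4225, 4) ≈ 1056.3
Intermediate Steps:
j = Rational(-39, 2) (j = Mul(Rational(1, 2), -39) = Rational(-39, 2) ≈ -19.500)
Pow(Add(Add(-14, Mul(-1, -1)), j), 2) = Pow(Add(Add(-14, Mul(-1, -1)), Rational(-39, 2)), 2) = Pow(Add(Add(-14, 1), Rational(-39, 2)), 2) = Pow(Add(-13, Rational(-39, 2)), 2) = Pow(Rational(-65, 2), 2) = Rational(4225, 4)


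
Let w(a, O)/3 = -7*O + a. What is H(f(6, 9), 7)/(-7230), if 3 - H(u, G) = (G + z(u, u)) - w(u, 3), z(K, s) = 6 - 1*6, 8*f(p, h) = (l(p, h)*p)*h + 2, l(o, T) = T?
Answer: -58/3615 ≈ -0.016044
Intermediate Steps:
f(p, h) = 1/4 + p*h**2/8 (f(p, h) = ((h*p)*h + 2)/8 = (p*h**2 + 2)/8 = (2 + p*h**2)/8 = 1/4 + p*h**2/8)
w(a, O) = -21*O + 3*a (w(a, O) = 3*(-7*O + a) = 3*(a - 7*O) = -21*O + 3*a)
z(K, s) = 0 (z(K, s) = 6 - 6 = 0)
H(u, G) = -60 - G + 3*u (H(u, G) = 3 - ((G + 0) - (-21*3 + 3*u)) = 3 - (G - (-63 + 3*u)) = 3 - (G + (63 - 3*u)) = 3 - (63 + G - 3*u) = 3 + (-63 - G + 3*u) = -60 - G + 3*u)
H(f(6, 9), 7)/(-7230) = (-60 - 1*7 + 3*(1/4 + (1/8)*6*9**2))/(-7230) = (-60 - 7 + 3*(1/4 + (1/8)*6*81))*(-1/7230) = (-60 - 7 + 3*(1/4 + 243/4))*(-1/7230) = (-60 - 7 + 3*61)*(-1/7230) = (-60 - 7 + 183)*(-1/7230) = 116*(-1/7230) = -58/3615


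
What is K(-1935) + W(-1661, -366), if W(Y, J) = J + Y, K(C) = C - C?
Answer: -2027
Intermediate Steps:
K(C) = 0
K(-1935) + W(-1661, -366) = 0 + (-366 - 1661) = 0 - 2027 = -2027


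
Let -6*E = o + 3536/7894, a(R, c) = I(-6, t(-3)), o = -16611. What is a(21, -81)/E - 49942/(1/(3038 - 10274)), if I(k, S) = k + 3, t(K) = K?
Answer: 23692761446845842/65561849 ≈ 3.6138e+8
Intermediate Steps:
I(k, S) = 3 + k
a(R, c) = -3 (a(R, c) = 3 - 6 = -3)
E = 65561849/23682 (E = -(-16611 + 3536/7894)/6 = -(-16611 + 3536*(1/7894))/6 = -(-16611 + 1768/3947)/6 = -⅙*(-65561849/3947) = 65561849/23682 ≈ 2768.4)
a(21, -81)/E - 49942/(1/(3038 - 10274)) = -3/65561849/23682 - 49942/(1/(3038 - 10274)) = -3*23682/65561849 - 49942/(1/(-7236)) = -71046/65561849 - 49942/(-1/7236) = -71046/65561849 - 49942*(-7236) = -71046/65561849 + 361380312 = 23692761446845842/65561849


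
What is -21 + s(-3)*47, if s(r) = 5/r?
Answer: -298/3 ≈ -99.333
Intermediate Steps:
-21 + s(-3)*47 = -21 + (5/(-3))*47 = -21 + (5*(-1/3))*47 = -21 - 5/3*47 = -21 - 235/3 = -298/3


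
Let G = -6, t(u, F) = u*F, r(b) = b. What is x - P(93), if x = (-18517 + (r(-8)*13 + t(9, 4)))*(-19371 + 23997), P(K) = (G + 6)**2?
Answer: -85974210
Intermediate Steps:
t(u, F) = F*u
P(K) = 0 (P(K) = (-6 + 6)**2 = 0**2 = 0)
x = -85974210 (x = (-18517 + (-8*13 + 4*9))*(-19371 + 23997) = (-18517 + (-104 + 36))*4626 = (-18517 - 68)*4626 = -18585*4626 = -85974210)
x - P(93) = -85974210 - 1*0 = -85974210 + 0 = -85974210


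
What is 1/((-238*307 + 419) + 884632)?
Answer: 1/811985 ≈ 1.2316e-6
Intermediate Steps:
1/((-238*307 + 419) + 884632) = 1/((-73066 + 419) + 884632) = 1/(-72647 + 884632) = 1/811985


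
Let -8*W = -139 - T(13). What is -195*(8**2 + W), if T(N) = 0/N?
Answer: -126945/8 ≈ -15868.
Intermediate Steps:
T(N) = 0
W = 139/8 (W = -(-139 - 1*0)/8 = -(-139 + 0)/8 = -1/8*(-139) = 139/8 ≈ 17.375)
-195*(8**2 + W) = -195*(8**2 + 139/8) = -195*(64 + 139/8) = -195*651/8 = -126945/8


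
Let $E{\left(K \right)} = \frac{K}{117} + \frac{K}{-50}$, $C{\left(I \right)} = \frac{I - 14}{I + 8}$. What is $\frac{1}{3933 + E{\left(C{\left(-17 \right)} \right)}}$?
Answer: $\frac{52650}{207070373} \approx 0.00025426$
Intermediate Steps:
$C{\left(I \right)} = \frac{-14 + I}{8 + I}$
$E{\left(K \right)} = - \frac{67 K}{5850}$ ($E{\left(K \right)} = K \frac{1}{117} + K \left(- \frac{1}{50}\right) = \frac{K}{117} - \frac{K}{50} = - \frac{67 K}{5850}$)
$\frac{1}{3933 + E{\left(C{\left(-17 \right)} \right)}} = \frac{1}{3933 - \frac{67 \frac{-14 - 17}{8 - 17}}{5850}} = \frac{1}{3933 - \frac{67 \frac{1}{-9} \left(-31\right)}{5850}} = \frac{1}{3933 - \frac{67 \left(\left(- \frac{1}{9}\right) \left(-31\right)\right)}{5850}} = \frac{1}{3933 - \frac{2077}{52650}} = \frac{1}{\frac{207070373}{52650}} = \frac{52650}{207070373}$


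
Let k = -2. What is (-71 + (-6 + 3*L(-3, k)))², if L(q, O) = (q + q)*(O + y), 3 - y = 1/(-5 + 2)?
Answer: 10201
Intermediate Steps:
y = 10/3 (y = 3 - 1/(-5 + 2) = 3 - 1/(-3) = 3 - 1*(-⅓) = 3 + ⅓ = 10/3 ≈ 3.3333)
L(q, O) = 2*q*(10/3 + O) (L(q, O) = (q + q)*(O + 10/3) = (2*q)*(10/3 + O) = 2*q*(10/3 + O))
(-71 + (-6 + 3*L(-3, k)))² = (-71 + (-6 + 3*((⅔)*(-3)*(10 + 3*(-2)))))² = (-71 + (-6 + 3*((⅔)*(-3)*(10 - 6))))² = (-71 + (-6 + 3*((⅔)*(-3)*4)))² = (-71 + (-6 + 3*(-8)))² = (-71 + (-6 - 24))² = (-71 - 30)² = (-101)² = 10201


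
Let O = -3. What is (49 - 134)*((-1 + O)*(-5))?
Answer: -1700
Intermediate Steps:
(49 - 134)*((-1 + O)*(-5)) = (49 - 134)*((-1 - 3)*(-5)) = -(-340)*(-5) = -85*20 = -1700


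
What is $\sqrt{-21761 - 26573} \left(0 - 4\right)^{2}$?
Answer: $208 i \sqrt{286} \approx 3517.6 i$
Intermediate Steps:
$\sqrt{-21761 - 26573} \left(0 - 4\right)^{2} = \sqrt{-48334} \left(-4\right)^{2} = 13 i \sqrt{286} \cdot 16 = 208 i \sqrt{286}$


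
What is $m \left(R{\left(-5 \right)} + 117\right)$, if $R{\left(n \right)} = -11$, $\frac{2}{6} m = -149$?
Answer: $-47382$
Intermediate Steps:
$m = -447$ ($m = 3 \left(-149\right) = -447$)
$m \left(R{\left(-5 \right)} + 117\right) = - 447 \left(-11 + 117\right) = \left(-447\right) 106 = -47382$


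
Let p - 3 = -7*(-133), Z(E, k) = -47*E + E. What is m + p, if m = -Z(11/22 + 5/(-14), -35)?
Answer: 6584/7 ≈ 940.57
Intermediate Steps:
Z(E, k) = -46*E
m = 46/7 (m = -(-46)*(11/22 + 5/(-14)) = -(-46)*(11*(1/22) + 5*(-1/14)) = -(-46)*(½ - 5/14) = -(-46)/7 = -1*(-46/7) = 46/7 ≈ 6.5714)
p = 934 (p = 3 - 7*(-133) = 3 + 931 = 934)
m + p = 46/7 + 934 = 6584/7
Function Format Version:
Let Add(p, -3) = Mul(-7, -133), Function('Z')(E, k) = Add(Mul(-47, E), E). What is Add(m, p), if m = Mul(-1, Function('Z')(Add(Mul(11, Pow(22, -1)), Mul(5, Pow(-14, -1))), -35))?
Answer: Rational(6584, 7) ≈ 940.57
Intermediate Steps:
Function('Z')(E, k) = Mul(-46, E)
m = Rational(46, 7) (m = Mul(-1, Mul(-46, Add(Mul(11, Pow(22, -1)), Mul(5, Pow(-14, -1))))) = Mul(-1, Mul(-46, Add(Mul(11, Rational(1, 22)), Mul(5, Rational(-1, 14))))) = Mul(-1, Mul(-46, Add(Rational(1, 2), Rational(-5, 14)))) = Mul(-1, Mul(-46, Rational(1, 7))) = Mul(-1, Rational(-46, 7)) = Rational(46, 7) ≈ 6.5714)
p = 934 (p = Add(3, Mul(-7, -133)) = Add(3, 931) = 934)
Add(m, p) = Add(Rational(46, 7), 934) = Rational(6584, 7)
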